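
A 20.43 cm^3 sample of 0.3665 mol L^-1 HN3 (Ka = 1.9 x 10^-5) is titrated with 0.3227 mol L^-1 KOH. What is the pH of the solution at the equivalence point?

8.98

n(HN3) = 0.3665 x 0.02043 = 0.007488 mol; V(KOH) at equivalence = 0.007488/0.3227 = 0.02320 L.
At equivalence all the acid is converted to N3-; total volume = 0.02043 + 0.02320 = 0.04363 L, so [N3-] = 0.007488/0.04363 = 0.1716 M.
Kb = Kw/Ka = 1.0e-14 / 1.9 x 10^-5 = 5.26e-10.
[OH^-] = sqrt(Kb x [N3-]) = sqrt(5.26e-10 x 0.1716) = 9.50e-6 M.
pOH = 5.02, so pH = 14.00 - 5.02 = 8.98.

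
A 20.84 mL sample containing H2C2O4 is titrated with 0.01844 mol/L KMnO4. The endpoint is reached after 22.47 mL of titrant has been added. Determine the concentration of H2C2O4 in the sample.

n(KMnO4) = 0.01844 x 0.02247 = 0.0004143 mol.
From the balanced equation, 2 mol KMnO4 reacts with 5 mol H2C2O4, so n(H2C2O4) = 0.0004143 x 5/2 = 0.001036 mol.
[H2C2O4] = 0.001036 / 0.02084 L = 0.0497 M.

0.0497 M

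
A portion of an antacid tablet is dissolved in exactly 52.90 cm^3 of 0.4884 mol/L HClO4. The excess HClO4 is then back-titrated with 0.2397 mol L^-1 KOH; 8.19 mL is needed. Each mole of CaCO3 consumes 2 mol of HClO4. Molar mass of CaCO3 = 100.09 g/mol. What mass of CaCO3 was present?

1.19 g

Total n(HClO4) added = 0.4884 x 0.05290 = 0.02584 mol.
n(KOH) used = 0.2397 x 0.008190 = 0.001963 mol, which equals the excess n(HClO4).
So n(HClO4) consumed by the sample = 0.02584 - 0.001963 = 0.02387 mol.
n(CaCO3) = 0.02387 / 2 = 0.01194 mol.
mass = 0.01194 mol x 100.09 g/mol = 1.19 g.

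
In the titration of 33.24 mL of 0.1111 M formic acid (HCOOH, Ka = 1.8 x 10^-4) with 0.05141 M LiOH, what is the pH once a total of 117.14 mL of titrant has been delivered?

n(acid) = 0.1111 x 0.03324 = 0.003693 mol; n(LiOH) added = 0.05141 x 0.1171 = 0.006022 mol.
Base is in excess by 0.006022 - 0.003693 = 0.002329 mol in a total volume of 0.1504 L.
[OH^-] = 0.002329/0.1504 = 0.01549 M, so pOH = 1.81 and pH = 14.00 - 1.81 = 12.19.

12.19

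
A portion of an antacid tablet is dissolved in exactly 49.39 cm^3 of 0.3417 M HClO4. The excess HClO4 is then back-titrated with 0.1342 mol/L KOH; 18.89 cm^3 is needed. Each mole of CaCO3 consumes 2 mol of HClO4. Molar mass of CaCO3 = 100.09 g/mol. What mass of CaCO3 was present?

0.718 g

Total n(HClO4) added = 0.3417 x 0.04939 = 0.01688 mol.
n(KOH) used = 0.1342 x 0.01889 = 0.002535 mol, which equals the excess n(HClO4).
So n(HClO4) consumed by the sample = 0.01688 - 0.002535 = 0.01434 mol.
n(CaCO3) = 0.01434 / 2 = 0.007171 mol.
mass = 0.007171 mol x 100.09 g/mol = 0.718 g.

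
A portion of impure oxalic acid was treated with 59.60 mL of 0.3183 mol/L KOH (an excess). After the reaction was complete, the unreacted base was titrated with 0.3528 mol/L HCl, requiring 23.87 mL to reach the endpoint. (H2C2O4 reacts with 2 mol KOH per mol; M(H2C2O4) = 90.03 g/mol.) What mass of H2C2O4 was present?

0.475 g

Total n(KOH) added = 0.3183 x 0.05960 = 0.01897 mol.
n(HCl) used = 0.3528 x 0.02387 = 0.008421 mol, which equals the excess n(KOH).
So n(KOH) consumed by the sample = 0.01897 - 0.008421 = 0.01055 mol.
n(H2C2O4) = 0.01055 / 2 = 0.005275 mol.
mass = 0.005275 mol x 90.03 g/mol = 0.475 g.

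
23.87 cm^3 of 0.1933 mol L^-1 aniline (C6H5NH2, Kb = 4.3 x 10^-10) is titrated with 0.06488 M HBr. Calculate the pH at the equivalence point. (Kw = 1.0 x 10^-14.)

2.97

n(C6H5NH2) = 0.1933 x 0.02387 = 0.004614 mol; V(HBr) at equivalence = 0.004614/0.06488 = 0.07112 L.
At equivalence the base is fully converted to C6H5NH3+; total volume = 0.09499 L, so [C6H5NH3+] = 0.004614/0.09499 = 0.04858 M.
Ka(C6H5NH3+) = Kw/Kb = 1.0e-14 / 4.3 x 10^-10 = 2.33e-5.
[H^+] = sqrt(Ka x [C6H5NH3+]) = sqrt(2.33e-5 x 0.04858) = 0.00106 M.
pH = -log(0.00106) = 2.97.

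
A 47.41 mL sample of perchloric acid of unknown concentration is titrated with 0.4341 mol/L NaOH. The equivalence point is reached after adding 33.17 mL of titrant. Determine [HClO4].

n(NaOH) delivered = 0.4341 x 0.03317 = 0.01440 mol.
For a 1:1 reaction, n(HClO4) = 0.01440 mol.
[HClO4] = 0.01440 mol / 0.04741 L = 0.304 M.

0.304 M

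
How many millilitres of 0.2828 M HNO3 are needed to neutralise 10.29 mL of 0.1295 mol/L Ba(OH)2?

n(Ba(OH)2) = 0.1295 mol/L x 0.01029 L = 0.001333 mol.
The neutralisation is 1 Ba(OH)2 : 2 HNO3, so n(HNO3) = 0.001333 x 2/1 = 0.002665 mol.
V(HNO3) = 0.002665 / 0.2828 = 0.009424 L = 9.42 mL.

9.42 mL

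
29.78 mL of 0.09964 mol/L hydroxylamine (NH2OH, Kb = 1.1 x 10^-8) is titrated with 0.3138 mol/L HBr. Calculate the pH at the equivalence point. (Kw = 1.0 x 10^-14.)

n(NH2OH) = 0.09964 x 0.02978 = 0.002967 mol; V(HBr) at equivalence = 0.002967/0.3138 = 0.009456 L.
At equivalence the base is fully converted to NH3OH+; total volume = 0.03924 L, so [NH3OH+] = 0.002967/0.03924 = 0.07563 M.
Ka(NH3OH+) = Kw/Kb = 1.0e-14 / 1.1 x 10^-8 = 9.09e-7.
[H^+] = sqrt(Ka x [NH3OH+]) = sqrt(9.09e-7 x 0.07563) = 0.000262 M.
pH = -log(0.000262) = 3.58.

3.58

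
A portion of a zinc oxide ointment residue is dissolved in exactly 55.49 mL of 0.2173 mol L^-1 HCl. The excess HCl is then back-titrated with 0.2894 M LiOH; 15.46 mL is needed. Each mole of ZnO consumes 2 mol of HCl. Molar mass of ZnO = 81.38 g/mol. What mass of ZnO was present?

0.309 g

Total n(HCl) added = 0.2173 x 0.05549 = 0.01206 mol.
n(LiOH) used = 0.2894 x 0.01546 = 0.004474 mol, which equals the excess n(HCl).
So n(HCl) consumed by the sample = 0.01206 - 0.004474 = 0.007584 mol.
n(ZnO) = 0.007584 / 2 = 0.003792 mol.
mass = 0.003792 mol x 81.38 g/mol = 0.309 g.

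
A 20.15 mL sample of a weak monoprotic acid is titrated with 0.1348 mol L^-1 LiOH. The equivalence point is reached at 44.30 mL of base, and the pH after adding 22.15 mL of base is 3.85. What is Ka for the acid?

22.15 mL is half of the equivalence volume, so this is the half-equivalence point where [HA] = [A^-].
At half-equivalence pH = pKa, so pKa = 3.85.
Ka = 10^(-3.85) = 1.4 x 10^-4.

1.4 x 10^-4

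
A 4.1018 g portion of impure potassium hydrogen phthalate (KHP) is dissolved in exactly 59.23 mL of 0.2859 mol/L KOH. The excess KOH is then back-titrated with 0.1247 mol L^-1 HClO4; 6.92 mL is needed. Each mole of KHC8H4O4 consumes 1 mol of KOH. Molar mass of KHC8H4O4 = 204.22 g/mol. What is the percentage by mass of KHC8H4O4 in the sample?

Total n(KOH) added = 0.2859 x 0.05923 = 0.01693 mol.
n(HClO4) used = 0.1247 x 0.006920 = 0.0008629 mol, which equals the excess n(KOH).
So n(KOH) consumed by the sample = 0.01693 - 0.0008629 = 0.01607 mol.
n(KHC8H4O4) = 0.01607 / 1 = 0.01607 mol.
mass KHC8H4O4 = 0.01607 x 204.22 = 3.282 g, so %KHC8H4O4 = 3.282/4.1018 x 100 = 80.0%.

80.0%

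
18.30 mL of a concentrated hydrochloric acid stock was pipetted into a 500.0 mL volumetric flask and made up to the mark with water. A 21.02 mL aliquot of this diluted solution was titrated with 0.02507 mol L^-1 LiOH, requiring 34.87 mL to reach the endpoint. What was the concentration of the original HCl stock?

1.14 M

n(LiOH) = 0.02507 x 0.03487 = 0.0008742 mol.
n(HCl) in the aliquot = 0.0008742 mol.
[diluted HCl] = 0.0008742 / 0.02102 = 0.04159 M.
Dilution factor = 500.0/18.30 = 27.32, so [stock] = 0.04159 x 27.32 = 1.14 M.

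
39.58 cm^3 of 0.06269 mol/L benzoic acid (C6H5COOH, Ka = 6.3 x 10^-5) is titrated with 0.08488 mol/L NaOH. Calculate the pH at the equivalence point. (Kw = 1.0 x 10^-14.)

8.38

n(C6H5COOH) = 0.06269 x 0.03958 = 0.002481 mol; V(NaOH) at equivalence = 0.002481/0.08488 = 0.02923 L.
At equivalence all the acid is converted to C6H5COO-; total volume = 0.03958 + 0.02923 = 0.06881 L, so [C6H5COO-] = 0.002481/0.06881 = 0.03606 M.
Kb = Kw/Ka = 1.0e-14 / 6.3 x 10^-5 = 1.59e-10.
[OH^-] = sqrt(Kb x [C6H5COO-]) = sqrt(1.59e-10 x 0.03606) = 2.39e-6 M.
pOH = 5.62, so pH = 14.00 - 5.62 = 8.38.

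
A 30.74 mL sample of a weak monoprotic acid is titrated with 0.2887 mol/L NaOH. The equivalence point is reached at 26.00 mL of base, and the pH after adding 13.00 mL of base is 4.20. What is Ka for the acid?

13.00 mL is half of the equivalence volume, so this is the half-equivalence point where [HA] = [A^-].
At half-equivalence pH = pKa, so pKa = 4.20.
Ka = 10^(-4.20) = 6.3 x 10^-5.

6.3 x 10^-5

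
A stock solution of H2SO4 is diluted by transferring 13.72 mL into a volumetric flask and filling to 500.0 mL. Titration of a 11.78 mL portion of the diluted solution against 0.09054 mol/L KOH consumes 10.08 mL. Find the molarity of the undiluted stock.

1.41 M

n(KOH) = 0.09054 x 0.01008 = 0.0009126 mol.
n(H2SO4) in the aliquot = 0.0009126 x 1/2 = 0.0004563 mol.
[diluted H2SO4] = 0.0004563 / 0.01178 = 0.03874 M.
Dilution factor = 500.0/13.72 = 36.44, so [stock] = 0.03874 x 36.44 = 1.41 M.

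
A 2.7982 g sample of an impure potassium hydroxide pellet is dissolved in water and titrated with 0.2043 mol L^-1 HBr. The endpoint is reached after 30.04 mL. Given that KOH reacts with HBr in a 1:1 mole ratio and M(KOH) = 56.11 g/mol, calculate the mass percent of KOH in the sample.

n(HBr) = 0.2043 x 0.03004 = 0.006137 mol.
n(KOH) = 0.006137 / 1 = 0.006137 mol.
mass of KOH = 0.006137 x 56.11 = 0.3444 g.
% purity = 0.3444 / 2.7982 x 100 = 12.3%.

12.3%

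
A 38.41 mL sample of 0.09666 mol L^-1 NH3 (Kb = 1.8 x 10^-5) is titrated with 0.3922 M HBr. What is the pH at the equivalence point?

5.18

n(NH3) = 0.09666 x 0.03841 = 0.003713 mol; V(HBr) at equivalence = 0.003713/0.3922 = 0.009466 L.
At equivalence the base is fully converted to NH4+; total volume = 0.04788 L, so [NH4+] = 0.003713/0.04788 = 0.07755 M.
Ka(NH4+) = Kw/Kb = 1.0e-14 / 1.8 x 10^-5 = 5.56e-10.
[H^+] = sqrt(Ka x [NH4+]) = sqrt(5.56e-10 x 0.07755) = 6.56e-6 M.
pH = -log(6.56e-6) = 5.18.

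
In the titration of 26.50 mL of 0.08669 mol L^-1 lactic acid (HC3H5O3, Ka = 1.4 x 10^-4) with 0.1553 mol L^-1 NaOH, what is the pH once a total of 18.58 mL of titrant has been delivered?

12.12

n(acid) = 0.08669 x 0.02650 = 0.002297 mol; n(NaOH) added = 0.1553 x 0.01858 = 0.002885 mol.
Base is in excess by 0.002885 - 0.002297 = 0.0005882 mol in a total volume of 0.04508 L.
[OH^-] = 0.0005882/0.04508 = 0.01305 M, so pOH = 1.88 and pH = 14.00 - 1.88 = 12.12.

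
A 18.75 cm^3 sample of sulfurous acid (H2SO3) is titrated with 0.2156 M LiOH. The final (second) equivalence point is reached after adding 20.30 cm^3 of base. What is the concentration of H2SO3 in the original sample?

n(LiOH) = 0.2156 x 0.02030 = 0.004377 mol.
At the final (second) equivalence point, 2 mol OH^- react per mol H2SO3, so n(H2SO3) = 0.004377 / 2 = 0.002188 mol.
[H2SO3] = 0.002188 / 0.01875 L = 0.117 M.

0.117 M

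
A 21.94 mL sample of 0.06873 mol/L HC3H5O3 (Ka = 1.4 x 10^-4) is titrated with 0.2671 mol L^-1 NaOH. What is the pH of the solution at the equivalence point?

8.30

n(HC3H5O3) = 0.06873 x 0.02194 = 0.001508 mol; V(NaOH) at equivalence = 0.001508/0.2671 = 0.005646 L.
At equivalence all the acid is converted to C3H5O3-; total volume = 0.02194 + 0.005646 = 0.02759 L, so [C3H5O3-] = 0.001508/0.02759 = 0.05466 M.
Kb = Kw/Ka = 1.0e-14 / 1.4 x 10^-4 = 7.14e-11.
[OH^-] = sqrt(Kb x [C3H5O3-]) = sqrt(7.14e-11 x 0.05466) = 1.98e-6 M.
pOH = 5.70, so pH = 14.00 - 5.70 = 8.30.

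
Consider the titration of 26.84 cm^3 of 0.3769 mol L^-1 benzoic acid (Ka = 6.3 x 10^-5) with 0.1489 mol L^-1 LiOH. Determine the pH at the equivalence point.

n(C6H5COOH) = 0.3769 x 0.02684 = 0.01012 mol; V(LiOH) at equivalence = 0.01012/0.1489 = 0.06794 L.
At equivalence all the acid is converted to C6H5COO-; total volume = 0.02684 + 0.06794 = 0.09478 L, so [C6H5COO-] = 0.01012/0.09478 = 0.1067 M.
Kb = Kw/Ka = 1.0e-14 / 6.3 x 10^-5 = 1.59e-10.
[OH^-] = sqrt(Kb x [C6H5COO-]) = sqrt(1.59e-10 x 0.1067) = 4.12e-6 M.
pOH = 5.39, so pH = 14.00 - 5.39 = 8.61.

8.61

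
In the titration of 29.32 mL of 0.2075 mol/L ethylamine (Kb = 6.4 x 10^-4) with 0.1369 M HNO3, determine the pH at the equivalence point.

n(C2H5NH2) = 0.2075 x 0.02932 = 0.006084 mol; V(HNO3) at equivalence = 0.006084/0.1369 = 0.04444 L.
At equivalence the base is fully converted to C2H5NH3+; total volume = 0.07376 L, so [C2H5NH3+] = 0.006084/0.07376 = 0.08248 M.
Ka(C2H5NH3+) = Kw/Kb = 1.0e-14 / 6.4 x 10^-4 = 1.56e-11.
[H^+] = sqrt(Ka x [C2H5NH3+]) = sqrt(1.56e-11 x 0.08248) = 1.14e-6 M.
pH = -log(1.14e-6) = 5.94.

5.94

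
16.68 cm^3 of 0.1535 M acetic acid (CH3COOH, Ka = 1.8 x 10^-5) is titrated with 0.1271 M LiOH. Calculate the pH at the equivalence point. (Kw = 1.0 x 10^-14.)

n(CH3COOH) = 0.1535 x 0.01668 = 0.002560 mol; V(LiOH) at equivalence = 0.002560/0.1271 = 0.02014 L.
At equivalence all the acid is converted to CH3COO-; total volume = 0.01668 + 0.02014 = 0.03682 L, so [CH3COO-] = 0.002560/0.03682 = 0.06953 M.
Kb = Kw/Ka = 1.0e-14 / 1.8 x 10^-5 = 5.56e-10.
[OH^-] = sqrt(Kb x [CH3COO-]) = sqrt(5.56e-10 x 0.06953) = 6.22e-6 M.
pOH = 5.21, so pH = 14.00 - 5.21 = 8.79.

8.79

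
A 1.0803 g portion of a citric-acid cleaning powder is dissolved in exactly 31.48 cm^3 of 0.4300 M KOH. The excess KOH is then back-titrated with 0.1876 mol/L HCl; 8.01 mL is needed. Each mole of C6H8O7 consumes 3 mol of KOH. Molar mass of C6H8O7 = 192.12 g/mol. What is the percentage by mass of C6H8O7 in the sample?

Total n(KOH) added = 0.4300 x 0.03148 = 0.01354 mol.
n(HCl) used = 0.1876 x 0.008010 = 0.001503 mol, which equals the excess n(KOH).
So n(KOH) consumed by the sample = 0.01354 - 0.001503 = 0.01203 mol.
n(C6H8O7) = 0.01203 / 3 = 0.004011 mol.
mass C6H8O7 = 0.004011 x 192.12 = 0.7706 g, so %C6H8O7 = 0.7706/1.0803 x 100 = 71.3%.

71.3%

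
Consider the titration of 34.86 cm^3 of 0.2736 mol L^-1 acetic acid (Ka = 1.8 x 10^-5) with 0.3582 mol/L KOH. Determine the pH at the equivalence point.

8.97

n(CH3COOH) = 0.2736 x 0.03486 = 0.009538 mol; V(KOH) at equivalence = 0.009538/0.3582 = 0.02663 L.
At equivalence all the acid is converted to CH3COO-; total volume = 0.03486 + 0.02663 = 0.06149 L, so [CH3COO-] = 0.009538/0.06149 = 0.1551 M.
Kb = Kw/Ka = 1.0e-14 / 1.8 x 10^-5 = 5.56e-10.
[OH^-] = sqrt(Kb x [CH3COO-]) = sqrt(5.56e-10 x 0.1551) = 9.28e-6 M.
pOH = 5.03, so pH = 14.00 - 5.03 = 8.97.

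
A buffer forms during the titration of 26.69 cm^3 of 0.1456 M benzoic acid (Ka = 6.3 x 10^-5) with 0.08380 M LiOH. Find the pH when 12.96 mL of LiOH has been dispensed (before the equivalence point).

Initial n(C6H5COOH) = 0.1456 x 0.02669 = 0.003886 mol.
n(LiOH) added = 0.08380 x 0.01296 = 0.001086 mol, converting that many moles of C6H5COOH to C6H5COO-.
Remaining n(C6H5COOH) = 0.002800 mol; n(C6H5COO-) = 0.001086 mol.
By Henderson-Hasselbalch, pH = pKa + log([A^-]/[HA]) = 4.20 + log(0.001086/0.002800) = 4.20 + (-0.41) = 3.79.

3.79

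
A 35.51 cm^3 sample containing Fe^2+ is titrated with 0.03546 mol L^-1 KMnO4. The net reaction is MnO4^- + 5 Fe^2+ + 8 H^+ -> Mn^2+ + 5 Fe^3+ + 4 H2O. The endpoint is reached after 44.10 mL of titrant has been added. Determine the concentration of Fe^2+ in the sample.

n(KMnO4) = 0.03546 x 0.04410 = 0.001564 mol.
From the balanced equation, 1 mol KMnO4 reacts with 5 mol Fe^2+, so n(Fe^2+) = 0.001564 x 5/1 = 0.007819 mol.
[Fe^2+] = 0.007819 / 0.03551 L = 0.220 M.

0.220 M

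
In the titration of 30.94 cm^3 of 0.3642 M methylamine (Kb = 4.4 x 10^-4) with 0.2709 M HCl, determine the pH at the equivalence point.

5.73

n(CH3NH2) = 0.3642 x 0.03094 = 0.01127 mol; V(HCl) at equivalence = 0.01127/0.2709 = 0.04160 L.
At equivalence the base is fully converted to CH3NH3+; total volume = 0.07254 L, so [CH3NH3+] = 0.01127/0.07254 = 0.1553 M.
Ka(CH3NH3+) = Kw/Kb = 1.0e-14 / 4.4 x 10^-4 = 2.27e-11.
[H^+] = sqrt(Ka x [CH3NH3+]) = sqrt(2.27e-11 x 0.1553) = 1.88e-6 M.
pH = -log(1.88e-6) = 5.73.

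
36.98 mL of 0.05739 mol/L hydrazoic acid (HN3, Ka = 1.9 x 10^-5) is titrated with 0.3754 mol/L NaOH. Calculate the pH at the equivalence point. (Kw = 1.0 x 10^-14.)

n(HN3) = 0.05739 x 0.03698 = 0.002122 mol; V(NaOH) at equivalence = 0.002122/0.3754 = 0.005653 L.
At equivalence all the acid is converted to N3-; total volume = 0.03698 + 0.005653 = 0.04263 L, so [N3-] = 0.002122/0.04263 = 0.04978 M.
Kb = Kw/Ka = 1.0e-14 / 1.9 x 10^-5 = 5.26e-10.
[OH^-] = sqrt(Kb x [N3-]) = sqrt(5.26e-10 x 0.04978) = 5.12e-6 M.
pOH = 5.29, so pH = 14.00 - 5.29 = 8.71.

8.71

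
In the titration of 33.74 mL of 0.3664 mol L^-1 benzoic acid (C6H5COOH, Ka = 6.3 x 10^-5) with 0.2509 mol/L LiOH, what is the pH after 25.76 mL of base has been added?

4.24

Initial n(C6H5COOH) = 0.3664 x 0.03374 = 0.01236 mol.
n(LiOH) added = 0.2509 x 0.02576 = 0.006463 mol, converting that many moles of C6H5COOH to C6H5COO-.
Remaining n(C6H5COOH) = 0.005899 mol; n(C6H5COO-) = 0.006463 mol.
By Henderson-Hasselbalch, pH = pKa + log([A^-]/[HA]) = 4.20 + log(0.006463/0.005899) = 4.20 + (+0.04) = 4.24.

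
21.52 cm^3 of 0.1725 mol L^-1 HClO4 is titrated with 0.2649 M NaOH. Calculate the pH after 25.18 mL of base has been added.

12.80

n(acid) = 0.1725 x 0.02152 = 0.003712 mol; n(NaOH) added = 0.2649 x 0.02518 = 0.006670 mol.
Base is in excess by 0.006670 - 0.003712 = 0.002958 mol in a total volume of 0.04670 L.
[OH^-] = 0.002958/0.04670 = 0.06334 M, so pOH = 1.20 and pH = 14.00 - 1.20 = 12.80.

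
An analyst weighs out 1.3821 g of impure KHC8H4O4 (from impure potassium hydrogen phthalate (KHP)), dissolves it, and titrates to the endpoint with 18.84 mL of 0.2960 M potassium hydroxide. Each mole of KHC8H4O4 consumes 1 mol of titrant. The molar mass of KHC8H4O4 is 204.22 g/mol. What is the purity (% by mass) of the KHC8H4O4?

n(KOH) = 0.2960 x 0.01884 = 0.005577 mol.
n(KHC8H4O4) = 0.005577 / 1 = 0.005577 mol.
mass of KHC8H4O4 = 0.005577 x 204.22 = 1.139 g.
% purity = 1.139 / 1.3821 x 100 = 82.4%.

82.4%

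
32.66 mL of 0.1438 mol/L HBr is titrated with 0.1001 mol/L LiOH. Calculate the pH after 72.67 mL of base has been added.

12.39

n(acid) = 0.1438 x 0.03266 = 0.004697 mol; n(LiOH) added = 0.1001 x 0.07267 = 0.007274 mol.
Base is in excess by 0.007274 - 0.004697 = 0.002578 mol in a total volume of 0.1053 L.
[OH^-] = 0.002578/0.1053 = 0.02447 M, so pOH = 1.61 and pH = 14.00 - 1.61 = 12.39.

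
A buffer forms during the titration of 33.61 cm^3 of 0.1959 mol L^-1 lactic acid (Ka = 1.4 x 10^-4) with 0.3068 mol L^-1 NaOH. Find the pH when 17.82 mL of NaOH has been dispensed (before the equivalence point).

Initial n(HC3H5O3) = 0.1959 x 0.03361 = 0.006584 mol.
n(NaOH) added = 0.3068 x 0.01782 = 0.005467 mol, converting that many moles of HC3H5O3 to C3H5O3-.
Remaining n(HC3H5O3) = 0.001117 mol; n(C3H5O3-) = 0.005467 mol.
By Henderson-Hasselbalch, pH = pKa + log([A^-]/[HA]) = 3.85 + log(0.005467/0.001117) = 3.85 + (+0.69) = 4.54.

4.54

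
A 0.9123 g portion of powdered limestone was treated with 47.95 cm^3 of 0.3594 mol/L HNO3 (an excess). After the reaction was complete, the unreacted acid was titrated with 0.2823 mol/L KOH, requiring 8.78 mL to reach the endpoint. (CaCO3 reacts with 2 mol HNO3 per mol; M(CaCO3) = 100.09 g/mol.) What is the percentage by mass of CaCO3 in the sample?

80.9%

Total n(HNO3) added = 0.3594 x 0.04795 = 0.01723 mol.
n(KOH) used = 0.2823 x 0.008780 = 0.002479 mol, which equals the excess n(HNO3).
So n(HNO3) consumed by the sample = 0.01723 - 0.002479 = 0.01475 mol.
n(CaCO3) = 0.01475 / 2 = 0.007377 mol.
mass CaCO3 = 0.007377 x 100.09 = 0.7384 g, so %CaCO3 = 0.7384/0.9123 x 100 = 80.9%.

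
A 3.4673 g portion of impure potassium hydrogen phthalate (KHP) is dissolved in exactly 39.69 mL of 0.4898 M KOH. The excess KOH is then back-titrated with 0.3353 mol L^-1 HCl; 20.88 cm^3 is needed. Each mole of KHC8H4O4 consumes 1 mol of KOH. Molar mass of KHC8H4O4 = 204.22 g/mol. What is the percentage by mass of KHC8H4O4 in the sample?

73.3%

Total n(KOH) added = 0.4898 x 0.03969 = 0.01944 mol.
n(HCl) used = 0.3353 x 0.02088 = 0.007001 mol, which equals the excess n(KOH).
So n(KOH) consumed by the sample = 0.01944 - 0.007001 = 0.01244 mol.
n(KHC8H4O4) = 0.01244 / 1 = 0.01244 mol.
mass KHC8H4O4 = 0.01244 x 204.22 = 2.540 g, so %KHC8H4O4 = 2.540/3.4673 x 100 = 73.3%.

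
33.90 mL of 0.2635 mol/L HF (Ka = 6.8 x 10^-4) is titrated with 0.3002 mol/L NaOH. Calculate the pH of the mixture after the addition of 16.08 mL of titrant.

3.24

Initial n(HF) = 0.2635 x 0.03390 = 0.008933 mol.
n(NaOH) added = 0.3002 x 0.01608 = 0.004827 mol, converting that many moles of HF to F-.
Remaining n(HF) = 0.004105 mol; n(F-) = 0.004827 mol.
By Henderson-Hasselbalch, pH = pKa + log([A^-]/[HA]) = 3.17 + log(0.004827/0.004105) = 3.17 + (+0.07) = 3.24.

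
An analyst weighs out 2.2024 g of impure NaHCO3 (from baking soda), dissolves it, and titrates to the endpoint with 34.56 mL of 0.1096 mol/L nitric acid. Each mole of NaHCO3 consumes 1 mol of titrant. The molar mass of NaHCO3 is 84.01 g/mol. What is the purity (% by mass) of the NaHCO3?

n(HNO3) = 0.1096 x 0.03456 = 0.003788 mol.
n(NaHCO3) = 0.003788 / 1 = 0.003788 mol.
mass of NaHCO3 = 0.003788 x 84.01 = 0.3182 g.
% purity = 0.3182 / 2.2024 x 100 = 14.4%.

14.4%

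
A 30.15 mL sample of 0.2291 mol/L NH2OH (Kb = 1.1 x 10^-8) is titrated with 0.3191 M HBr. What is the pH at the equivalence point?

n(NH2OH) = 0.2291 x 0.03015 = 0.006907 mol; V(HBr) at equivalence = 0.006907/0.3191 = 0.02165 L.
At equivalence the base is fully converted to NH3OH+; total volume = 0.05180 L, so [NH3OH+] = 0.006907/0.05180 = 0.1334 M.
Ka(NH3OH+) = Kw/Kb = 1.0e-14 / 1.1 x 10^-8 = 9.09e-7.
[H^+] = sqrt(Ka x [NH3OH+]) = sqrt(9.09e-7 x 0.1334) = 0.000348 M.
pH = -log(0.000348) = 3.46.

3.46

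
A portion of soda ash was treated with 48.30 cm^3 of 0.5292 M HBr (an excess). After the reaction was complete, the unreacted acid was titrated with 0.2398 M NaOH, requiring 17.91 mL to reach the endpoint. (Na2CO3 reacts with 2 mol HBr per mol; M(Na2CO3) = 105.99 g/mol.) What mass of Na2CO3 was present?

1.13 g

Total n(HBr) added = 0.5292 x 0.04830 = 0.02556 mol.
n(NaOH) used = 0.2398 x 0.01791 = 0.004295 mol, which equals the excess n(HBr).
So n(HBr) consumed by the sample = 0.02556 - 0.004295 = 0.02127 mol.
n(Na2CO3) = 0.02127 / 2 = 0.01063 mol.
mass = 0.01063 mol x 105.99 g/mol = 1.13 g.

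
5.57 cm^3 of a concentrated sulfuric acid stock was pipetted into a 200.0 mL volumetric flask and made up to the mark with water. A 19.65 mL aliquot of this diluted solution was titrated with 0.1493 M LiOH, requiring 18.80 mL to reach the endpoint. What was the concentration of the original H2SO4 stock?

2.56 M

n(LiOH) = 0.1493 x 0.01880 = 0.002807 mol.
n(H2SO4) in the aliquot = 0.002807 x 1/2 = 0.001403 mol.
[diluted H2SO4] = 0.001403 / 0.01965 = 0.07142 M.
Dilution factor = 200.0/5.570 = 35.91, so [stock] = 0.07142 x 35.91 = 2.56 M.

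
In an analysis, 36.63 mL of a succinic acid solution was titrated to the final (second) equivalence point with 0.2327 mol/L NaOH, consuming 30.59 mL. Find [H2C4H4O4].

0.0972 M

n(NaOH) = 0.2327 x 0.03059 = 0.007118 mol.
At the final (second) equivalence point, 2 mol OH^- react per mol H2C4H4O4, so n(H2C4H4O4) = 0.007118 / 2 = 0.003559 mol.
[H2C4H4O4] = 0.003559 / 0.03663 L = 0.0972 M.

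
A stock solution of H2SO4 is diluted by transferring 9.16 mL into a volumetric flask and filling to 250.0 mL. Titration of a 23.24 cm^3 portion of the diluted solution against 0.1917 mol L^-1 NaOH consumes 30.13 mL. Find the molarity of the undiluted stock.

3.39 M

n(NaOH) = 0.1917 x 0.03013 = 0.005776 mol.
n(H2SO4) in the aliquot = 0.005776 x 1/2 = 0.002888 mol.
[diluted H2SO4] = 0.002888 / 0.02324 = 0.1243 M.
Dilution factor = 250.0/9.160 = 27.29, so [stock] = 0.1243 x 27.29 = 3.39 M.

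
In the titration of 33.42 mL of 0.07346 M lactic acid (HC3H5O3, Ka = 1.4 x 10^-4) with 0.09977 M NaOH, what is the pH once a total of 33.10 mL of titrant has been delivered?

n(acid) = 0.07346 x 0.03342 = 0.002455 mol; n(NaOH) added = 0.09977 x 0.03310 = 0.003302 mol.
Base is in excess by 0.003302 - 0.002455 = 0.0008474 mol in a total volume of 0.06652 L.
[OH^-] = 0.0008474/0.06652 = 0.01274 M, so pOH = 1.89 and pH = 14.00 - 1.89 = 12.11.

12.11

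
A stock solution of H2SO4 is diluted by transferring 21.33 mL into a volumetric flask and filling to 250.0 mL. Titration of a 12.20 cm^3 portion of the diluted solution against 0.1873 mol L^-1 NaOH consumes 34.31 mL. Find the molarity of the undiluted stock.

n(NaOH) = 0.1873 x 0.03431 = 0.006426 mol.
n(H2SO4) in the aliquot = 0.006426 x 1/2 = 0.003213 mol.
[diluted H2SO4] = 0.003213 / 0.01220 = 0.2634 M.
Dilution factor = 250.0/21.33 = 11.72, so [stock] = 0.2634 x 11.72 = 3.09 M.

3.09 M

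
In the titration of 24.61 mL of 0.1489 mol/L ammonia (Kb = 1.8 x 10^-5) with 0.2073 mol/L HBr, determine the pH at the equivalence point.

5.16

n(NH3) = 0.1489 x 0.02461 = 0.003664 mol; V(HBr) at equivalence = 0.003664/0.2073 = 0.01768 L.
At equivalence the base is fully converted to NH4+; total volume = 0.04229 L, so [NH4+] = 0.003664/0.04229 = 0.08666 M.
Ka(NH4+) = Kw/Kb = 1.0e-14 / 1.8 x 10^-5 = 5.56e-10.
[H^+] = sqrt(Ka x [NH4+]) = sqrt(5.56e-10 x 0.08666) = 6.94e-6 M.
pH = -log(6.94e-6) = 5.16.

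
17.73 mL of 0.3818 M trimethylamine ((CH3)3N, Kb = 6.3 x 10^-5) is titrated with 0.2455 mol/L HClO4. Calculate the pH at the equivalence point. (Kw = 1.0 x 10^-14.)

n((CH3)3N) = 0.3818 x 0.01773 = 0.006769 mol; V(HClO4) at equivalence = 0.006769/0.2455 = 0.02757 L.
At equivalence the base is fully converted to (CH3)3NH+; total volume = 0.04530 L, so [(CH3)3NH+] = 0.006769/0.04530 = 0.1494 M.
Ka((CH3)3NH+) = Kw/Kb = 1.0e-14 / 6.3 x 10^-5 = 1.59e-10.
[H^+] = sqrt(Ka x [(CH3)3NH+]) = sqrt(1.59e-10 x 0.1494) = 4.87e-6 M.
pH = -log(4.87e-6) = 5.31.

5.31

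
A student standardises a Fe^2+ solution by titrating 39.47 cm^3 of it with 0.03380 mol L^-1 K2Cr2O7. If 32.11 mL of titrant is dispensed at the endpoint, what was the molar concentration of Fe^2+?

n(K2Cr2O7) = 0.03380 x 0.03211 = 0.001085 mol.
From the balanced equation, 1 mol K2Cr2O7 reacts with 6 mol Fe^2+, so n(Fe^2+) = 0.001085 x 6/1 = 0.006512 mol.
[Fe^2+] = 0.006512 / 0.03947 L = 0.165 M.

0.165 M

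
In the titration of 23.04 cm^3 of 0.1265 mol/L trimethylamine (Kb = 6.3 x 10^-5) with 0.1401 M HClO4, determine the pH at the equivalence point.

n((CH3)3N) = 0.1265 x 0.02304 = 0.002915 mol; V(HClO4) at equivalence = 0.002915/0.1401 = 0.02080 L.
At equivalence the base is fully converted to (CH3)3NH+; total volume = 0.04384 L, so [(CH3)3NH+] = 0.002915/0.04384 = 0.06648 M.
Ka((CH3)3NH+) = Kw/Kb = 1.0e-14 / 6.3 x 10^-5 = 1.59e-10.
[H^+] = sqrt(Ka x [(CH3)3NH+]) = sqrt(1.59e-10 x 0.06648) = 3.25e-6 M.
pH = -log(3.25e-6) = 5.49.

5.49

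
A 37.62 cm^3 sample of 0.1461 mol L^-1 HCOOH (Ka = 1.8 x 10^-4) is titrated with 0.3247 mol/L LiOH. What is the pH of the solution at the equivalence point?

n(HCOOH) = 0.1461 x 0.03762 = 0.005496 mol; V(LiOH) at equivalence = 0.005496/0.3247 = 0.01693 L.
At equivalence all the acid is converted to HCOO-; total volume = 0.03762 + 0.01693 = 0.05455 L, so [HCOO-] = 0.005496/0.05455 = 0.1008 M.
Kb = Kw/Ka = 1.0e-14 / 1.8 x 10^-4 = 5.56e-11.
[OH^-] = sqrt(Kb x [HCOO-]) = sqrt(5.56e-11 x 0.1008) = 2.37e-6 M.
pOH = 5.63, so pH = 14.00 - 5.63 = 8.37.

8.37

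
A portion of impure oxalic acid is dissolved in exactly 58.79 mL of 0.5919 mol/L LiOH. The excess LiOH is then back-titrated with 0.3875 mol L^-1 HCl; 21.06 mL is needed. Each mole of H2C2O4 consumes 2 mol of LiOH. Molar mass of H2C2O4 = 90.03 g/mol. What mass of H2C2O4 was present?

Total n(LiOH) added = 0.5919 x 0.05879 = 0.03480 mol.
n(HCl) used = 0.3875 x 0.02106 = 0.008161 mol, which equals the excess n(LiOH).
So n(LiOH) consumed by the sample = 0.03480 - 0.008161 = 0.02664 mol.
n(H2C2O4) = 0.02664 / 2 = 0.01332 mol.
mass = 0.01332 mol x 90.03 g/mol = 1.20 g.

1.20 g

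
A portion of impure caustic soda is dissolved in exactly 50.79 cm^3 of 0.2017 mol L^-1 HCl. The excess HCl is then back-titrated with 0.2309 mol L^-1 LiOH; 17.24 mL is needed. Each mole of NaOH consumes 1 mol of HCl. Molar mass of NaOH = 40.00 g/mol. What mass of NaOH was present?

0.251 g

Total n(HCl) added = 0.2017 x 0.05079 = 0.01024 mol.
n(LiOH) used = 0.2309 x 0.01724 = 0.003981 mol, which equals the excess n(HCl).
So n(HCl) consumed by the sample = 0.01024 - 0.003981 = 0.006264 mol.
n(NaOH) = 0.006264 / 1 = 0.006264 mol.
mass = 0.006264 mol x 40.00 g/mol = 0.251 g.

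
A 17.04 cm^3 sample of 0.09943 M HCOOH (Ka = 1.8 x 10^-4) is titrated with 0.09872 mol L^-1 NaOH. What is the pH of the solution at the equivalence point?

8.22

n(HCOOH) = 0.09943 x 0.01704 = 0.001694 mol; V(NaOH) at equivalence = 0.001694/0.09872 = 0.01716 L.
At equivalence all the acid is converted to HCOO-; total volume = 0.01704 + 0.01716 = 0.03420 L, so [HCOO-] = 0.001694/0.03420 = 0.04954 M.
Kb = Kw/Ka = 1.0e-14 / 1.8 x 10^-4 = 5.56e-11.
[OH^-] = sqrt(Kb x [HCOO-]) = sqrt(5.56e-11 x 0.04954) = 1.66e-6 M.
pOH = 5.78, so pH = 14.00 - 5.78 = 8.22.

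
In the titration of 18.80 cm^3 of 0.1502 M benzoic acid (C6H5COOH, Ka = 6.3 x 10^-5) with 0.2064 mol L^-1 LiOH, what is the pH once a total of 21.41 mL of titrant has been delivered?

n(acid) = 0.1502 x 0.01880 = 0.002824 mol; n(LiOH) added = 0.2064 x 0.02141 = 0.004419 mol.
Base is in excess by 0.004419 - 0.002824 = 0.001595 mol in a total volume of 0.04021 L.
[OH^-] = 0.001595/0.04021 = 0.03967 M, so pOH = 1.40 and pH = 14.00 - 1.40 = 12.60.

12.60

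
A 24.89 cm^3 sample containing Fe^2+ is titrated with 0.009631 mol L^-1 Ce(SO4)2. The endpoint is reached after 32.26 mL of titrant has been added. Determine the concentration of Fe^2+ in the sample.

n(Ce(SO4)2) = 0.009631 x 0.03226 = 0.0003107 mol.
From the balanced equation, 1 mol Ce(SO4)2 reacts with 1 mol Fe^2+, so n(Fe^2+) = 0.0003107 x 1/1 = 0.0003107 mol.
[Fe^2+] = 0.0003107 / 0.02489 L = 0.0125 M.

0.0125 M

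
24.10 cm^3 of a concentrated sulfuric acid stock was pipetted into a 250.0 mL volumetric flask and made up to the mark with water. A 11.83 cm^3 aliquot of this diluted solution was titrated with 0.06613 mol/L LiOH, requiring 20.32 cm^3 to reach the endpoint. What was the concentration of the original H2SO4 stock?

n(LiOH) = 0.06613 x 0.02032 = 0.001344 mol.
n(H2SO4) in the aliquot = 0.001344 x 1/2 = 0.0006719 mol.
[diluted H2SO4] = 0.0006719 / 0.01183 = 0.05679 M.
Dilution factor = 250.0/24.10 = 10.37, so [stock] = 0.05679 x 10.37 = 0.589 M.

0.589 M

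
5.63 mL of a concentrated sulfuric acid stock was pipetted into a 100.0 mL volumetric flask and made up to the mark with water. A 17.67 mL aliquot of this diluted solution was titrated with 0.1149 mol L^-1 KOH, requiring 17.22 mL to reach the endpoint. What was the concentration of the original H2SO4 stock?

n(KOH) = 0.1149 x 0.01722 = 0.001979 mol.
n(H2SO4) in the aliquot = 0.001979 x 1/2 = 0.0009893 mol.
[diluted H2SO4] = 0.0009893 / 0.01767 = 0.05599 M.
Dilution factor = 100.0/5.630 = 17.76, so [stock] = 0.05599 x 17.76 = 0.994 M.

0.994 M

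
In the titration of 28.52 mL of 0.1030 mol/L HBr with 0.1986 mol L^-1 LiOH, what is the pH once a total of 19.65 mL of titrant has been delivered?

n(acid) = 0.1030 x 0.02852 = 0.002938 mol; n(LiOH) added = 0.1986 x 0.01965 = 0.003902 mol.
Base is in excess by 0.003902 - 0.002938 = 0.0009649 mol in a total volume of 0.04817 L.
[OH^-] = 0.0009649/0.04817 = 0.02003 M, so pOH = 1.70 and pH = 14.00 - 1.70 = 12.30.

12.30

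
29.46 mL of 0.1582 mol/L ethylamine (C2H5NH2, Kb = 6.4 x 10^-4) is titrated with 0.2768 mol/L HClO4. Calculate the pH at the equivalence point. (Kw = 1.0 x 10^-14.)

5.90

n(C2H5NH2) = 0.1582 x 0.02946 = 0.004661 mol; V(HClO4) at equivalence = 0.004661/0.2768 = 0.01684 L.
At equivalence the base is fully converted to C2H5NH3+; total volume = 0.04630 L, so [C2H5NH3+] = 0.004661/0.04630 = 0.1007 M.
Ka(C2H5NH3+) = Kw/Kb = 1.0e-14 / 6.4 x 10^-4 = 1.56e-11.
[H^+] = sqrt(Ka x [C2H5NH3+]) = sqrt(1.56e-11 x 0.1007) = 1.25e-6 M.
pH = -log(1.25e-6) = 5.90.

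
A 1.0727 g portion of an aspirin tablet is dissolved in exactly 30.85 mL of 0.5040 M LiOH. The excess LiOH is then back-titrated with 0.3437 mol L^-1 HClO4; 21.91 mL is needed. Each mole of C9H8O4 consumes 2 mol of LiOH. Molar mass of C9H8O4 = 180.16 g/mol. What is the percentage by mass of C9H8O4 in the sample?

67.3%

Total n(LiOH) added = 0.5040 x 0.03085 = 0.01555 mol.
n(HClO4) used = 0.3437 x 0.02191 = 0.007530 mol, which equals the excess n(LiOH).
So n(LiOH) consumed by the sample = 0.01555 - 0.007530 = 0.008018 mol.
n(C9H8O4) = 0.008018 / 2 = 0.004009 mol.
mass C9H8O4 = 0.004009 x 180.16 = 0.7223 g, so %C9H8O4 = 0.7223/1.0727 x 100 = 67.3%.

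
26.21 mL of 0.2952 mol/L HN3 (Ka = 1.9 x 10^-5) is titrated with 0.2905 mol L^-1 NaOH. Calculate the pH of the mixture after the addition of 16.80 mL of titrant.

Initial n(HN3) = 0.2952 x 0.02621 = 0.007737 mol.
n(NaOH) added = 0.2905 x 0.01680 = 0.004880 mol, converting that many moles of HN3 to N3-.
Remaining n(HN3) = 0.002857 mol; n(N3-) = 0.004880 mol.
By Henderson-Hasselbalch, pH = pKa + log([A^-]/[HA]) = 4.72 + log(0.004880/0.002857) = 4.72 + (+0.23) = 4.95.

4.95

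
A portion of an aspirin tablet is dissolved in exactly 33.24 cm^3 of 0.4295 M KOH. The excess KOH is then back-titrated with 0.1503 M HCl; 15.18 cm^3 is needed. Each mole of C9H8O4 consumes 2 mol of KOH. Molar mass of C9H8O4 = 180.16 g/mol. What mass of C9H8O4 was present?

1.08 g

Total n(KOH) added = 0.4295 x 0.03324 = 0.01428 mol.
n(HCl) used = 0.1503 x 0.01518 = 0.002282 mol, which equals the excess n(KOH).
So n(KOH) consumed by the sample = 0.01428 - 0.002282 = 0.01200 mol.
n(C9H8O4) = 0.01200 / 2 = 0.005998 mol.
mass = 0.005998 mol x 180.16 g/mol = 1.08 g.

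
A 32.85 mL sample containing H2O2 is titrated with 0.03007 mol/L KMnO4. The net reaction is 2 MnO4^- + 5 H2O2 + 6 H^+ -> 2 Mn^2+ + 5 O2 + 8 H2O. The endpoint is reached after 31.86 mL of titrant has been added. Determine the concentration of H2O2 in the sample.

n(KMnO4) = 0.03007 x 0.03186 = 0.0009580 mol.
From the balanced equation, 2 mol KMnO4 reacts with 5 mol H2O2, so n(H2O2) = 0.0009580 x 5/2 = 0.002395 mol.
[H2O2] = 0.002395 / 0.03285 L = 0.0729 M.

0.0729 M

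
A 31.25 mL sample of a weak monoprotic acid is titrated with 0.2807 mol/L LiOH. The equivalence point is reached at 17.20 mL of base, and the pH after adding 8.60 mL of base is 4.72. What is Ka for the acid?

8.60 mL is half of the equivalence volume, so this is the half-equivalence point where [HA] = [A^-].
At half-equivalence pH = pKa, so pKa = 4.72.
Ka = 10^(-4.72) = 1.9 x 10^-5.

1.9 x 10^-5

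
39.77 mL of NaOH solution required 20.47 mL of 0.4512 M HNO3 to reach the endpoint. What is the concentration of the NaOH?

0.232 M

n(HNO3) delivered = 0.4512 x 0.02047 = 0.009236 mol.
For a 1:1 reaction, n(NaOH) = 0.009236 mol.
[NaOH] = 0.009236 mol / 0.03977 L = 0.232 M.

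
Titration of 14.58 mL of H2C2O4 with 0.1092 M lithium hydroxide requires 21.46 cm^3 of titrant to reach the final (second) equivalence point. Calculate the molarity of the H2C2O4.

n(LiOH) = 0.1092 x 0.02146 = 0.002343 mol.
At the final (second) equivalence point, 2 mol OH^- react per mol H2C2O4, so n(H2C2O4) = 0.002343 / 2 = 0.001172 mol.
[H2C2O4] = 0.001172 / 0.01458 L = 0.0804 M.

0.0804 M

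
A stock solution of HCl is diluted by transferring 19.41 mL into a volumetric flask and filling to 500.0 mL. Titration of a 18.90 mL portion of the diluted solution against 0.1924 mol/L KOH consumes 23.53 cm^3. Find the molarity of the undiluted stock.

n(KOH) = 0.1924 x 0.02353 = 0.004527 mol.
n(HCl) in the aliquot = 0.004527 mol.
[diluted HCl] = 0.004527 / 0.01890 = 0.2395 M.
Dilution factor = 500.0/19.41 = 25.76, so [stock] = 0.2395 x 25.76 = 6.17 M.

6.17 M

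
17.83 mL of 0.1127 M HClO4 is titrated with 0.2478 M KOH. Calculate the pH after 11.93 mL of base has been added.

n(acid) = 0.1127 x 0.01783 = 0.002009 mol; n(KOH) added = 0.2478 x 0.01193 = 0.002956 mol.
Base is in excess by 0.002956 - 0.002009 = 0.0009468 mol in a total volume of 0.02976 L.
[OH^-] = 0.0009468/0.02976 = 0.03181 M, so pOH = 1.50 and pH = 14.00 - 1.50 = 12.50.

12.50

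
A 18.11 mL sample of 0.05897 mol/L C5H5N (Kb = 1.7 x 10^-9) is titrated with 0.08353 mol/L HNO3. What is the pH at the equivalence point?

n(C5H5N) = 0.05897 x 0.01811 = 0.001068 mol; V(HNO3) at equivalence = 0.001068/0.08353 = 0.01279 L.
At equivalence the base is fully converted to C5H5NH+; total volume = 0.03090 L, so [C5H5NH+] = 0.001068/0.03090 = 0.03457 M.
Ka(C5H5NH+) = Kw/Kb = 1.0e-14 / 1.7 x 10^-9 = 5.88e-6.
[H^+] = sqrt(Ka x [C5H5NH+]) = sqrt(5.88e-6 x 0.03457) = 0.000451 M.
pH = -log(0.000451) = 3.35.

3.35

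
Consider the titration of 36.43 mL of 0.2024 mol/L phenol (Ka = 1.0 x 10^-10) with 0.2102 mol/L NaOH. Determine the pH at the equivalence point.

n(C6H5OH) = 0.2024 x 0.03643 = 0.007373 mol; V(NaOH) at equivalence = 0.007373/0.2102 = 0.03508 L.
At equivalence all the acid is converted to C6H5O-; total volume = 0.03643 + 0.03508 = 0.07151 L, so [C6H5O-] = 0.007373/0.07151 = 0.1031 M.
Kb = Kw/Ka = 1.0e-14 / 1.0 x 10^-10 = 0.000100.
[OH^-] = sqrt(Kb x [C6H5O-]) = sqrt(0.000100 x 0.1031) = 0.00321 M.
pOH = 2.49, so pH = 14.00 - 2.49 = 11.51.

11.51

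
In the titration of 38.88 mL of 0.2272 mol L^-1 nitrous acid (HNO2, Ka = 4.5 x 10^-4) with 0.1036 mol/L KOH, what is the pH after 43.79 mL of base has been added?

Initial n(HNO2) = 0.2272 x 0.03888 = 0.008834 mol.
n(KOH) added = 0.1036 x 0.04379 = 0.004537 mol, converting that many moles of HNO2 to NO2-.
Remaining n(HNO2) = 0.004297 mol; n(NO2-) = 0.004537 mol.
By Henderson-Hasselbalch, pH = pKa + log([A^-]/[HA]) = 3.35 + log(0.004537/0.004297) = 3.35 + (+0.02) = 3.37.

3.37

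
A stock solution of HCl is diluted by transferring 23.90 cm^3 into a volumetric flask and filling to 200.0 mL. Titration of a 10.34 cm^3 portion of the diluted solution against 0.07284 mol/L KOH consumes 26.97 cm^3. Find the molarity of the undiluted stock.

1.59 M

n(KOH) = 0.07284 x 0.02697 = 0.001964 mol.
n(HCl) in the aliquot = 0.001964 mol.
[diluted HCl] = 0.001964 / 0.01034 = 0.1900 M.
Dilution factor = 200.0/23.90 = 8.368, so [stock] = 0.1900 x 8.368 = 1.59 M.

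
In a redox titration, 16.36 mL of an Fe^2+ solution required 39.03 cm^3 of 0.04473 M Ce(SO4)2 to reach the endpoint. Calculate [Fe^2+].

0.107 M

n(Ce(SO4)2) = 0.04473 x 0.03903 = 0.001746 mol.
From the balanced equation, 1 mol Ce(SO4)2 reacts with 1 mol Fe^2+, so n(Fe^2+) = 0.001746 x 1/1 = 0.001746 mol.
[Fe^2+] = 0.001746 / 0.01636 L = 0.107 M.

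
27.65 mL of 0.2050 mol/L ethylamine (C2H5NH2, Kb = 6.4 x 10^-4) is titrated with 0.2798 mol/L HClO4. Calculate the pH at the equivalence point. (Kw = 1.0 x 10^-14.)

5.87

n(C2H5NH2) = 0.2050 x 0.02765 = 0.005668 mol; V(HClO4) at equivalence = 0.005668/0.2798 = 0.02026 L.
At equivalence the base is fully converted to C2H5NH3+; total volume = 0.04791 L, so [C2H5NH3+] = 0.005668/0.04791 = 0.1183 M.
Ka(C2H5NH3+) = Kw/Kb = 1.0e-14 / 6.4 x 10^-4 = 1.56e-11.
[H^+] = sqrt(Ka x [C2H5NH3+]) = sqrt(1.56e-11 x 0.1183) = 1.36e-6 M.
pH = -log(1.36e-6) = 5.87.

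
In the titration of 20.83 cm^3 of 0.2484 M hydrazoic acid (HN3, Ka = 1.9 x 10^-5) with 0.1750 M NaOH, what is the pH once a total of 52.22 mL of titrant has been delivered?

n(acid) = 0.2484 x 0.02083 = 0.005174 mol; n(NaOH) added = 0.1750 x 0.05222 = 0.009138 mol.
Base is in excess by 0.009138 - 0.005174 = 0.003964 mol in a total volume of 0.07305 L.
[OH^-] = 0.003964/0.07305 = 0.05427 M, so pOH = 1.27 and pH = 14.00 - 1.27 = 12.73.

12.73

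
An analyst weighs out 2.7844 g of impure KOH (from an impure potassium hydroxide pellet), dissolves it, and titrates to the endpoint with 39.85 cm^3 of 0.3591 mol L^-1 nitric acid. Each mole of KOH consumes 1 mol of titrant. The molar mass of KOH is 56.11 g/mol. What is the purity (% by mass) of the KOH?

28.8%

n(HNO3) = 0.3591 x 0.03985 = 0.01431 mol.
n(KOH) = 0.01431 / 1 = 0.01431 mol.
mass of KOH = 0.01431 x 56.11 = 0.8029 g.
% purity = 0.8029 / 2.7844 x 100 = 28.8%.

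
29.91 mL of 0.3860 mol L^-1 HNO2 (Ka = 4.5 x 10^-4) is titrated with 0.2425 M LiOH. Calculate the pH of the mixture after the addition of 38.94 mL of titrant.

Initial n(HNO2) = 0.3860 x 0.02991 = 0.01155 mol.
n(LiOH) added = 0.2425 x 0.03894 = 0.009443 mol, converting that many moles of HNO2 to NO2-.
Remaining n(HNO2) = 0.002102 mol; n(NO2-) = 0.009443 mol.
By Henderson-Hasselbalch, pH = pKa + log([A^-]/[HA]) = 3.35 + log(0.009443/0.002102) = 3.35 + (+0.65) = 4.00.

4.00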